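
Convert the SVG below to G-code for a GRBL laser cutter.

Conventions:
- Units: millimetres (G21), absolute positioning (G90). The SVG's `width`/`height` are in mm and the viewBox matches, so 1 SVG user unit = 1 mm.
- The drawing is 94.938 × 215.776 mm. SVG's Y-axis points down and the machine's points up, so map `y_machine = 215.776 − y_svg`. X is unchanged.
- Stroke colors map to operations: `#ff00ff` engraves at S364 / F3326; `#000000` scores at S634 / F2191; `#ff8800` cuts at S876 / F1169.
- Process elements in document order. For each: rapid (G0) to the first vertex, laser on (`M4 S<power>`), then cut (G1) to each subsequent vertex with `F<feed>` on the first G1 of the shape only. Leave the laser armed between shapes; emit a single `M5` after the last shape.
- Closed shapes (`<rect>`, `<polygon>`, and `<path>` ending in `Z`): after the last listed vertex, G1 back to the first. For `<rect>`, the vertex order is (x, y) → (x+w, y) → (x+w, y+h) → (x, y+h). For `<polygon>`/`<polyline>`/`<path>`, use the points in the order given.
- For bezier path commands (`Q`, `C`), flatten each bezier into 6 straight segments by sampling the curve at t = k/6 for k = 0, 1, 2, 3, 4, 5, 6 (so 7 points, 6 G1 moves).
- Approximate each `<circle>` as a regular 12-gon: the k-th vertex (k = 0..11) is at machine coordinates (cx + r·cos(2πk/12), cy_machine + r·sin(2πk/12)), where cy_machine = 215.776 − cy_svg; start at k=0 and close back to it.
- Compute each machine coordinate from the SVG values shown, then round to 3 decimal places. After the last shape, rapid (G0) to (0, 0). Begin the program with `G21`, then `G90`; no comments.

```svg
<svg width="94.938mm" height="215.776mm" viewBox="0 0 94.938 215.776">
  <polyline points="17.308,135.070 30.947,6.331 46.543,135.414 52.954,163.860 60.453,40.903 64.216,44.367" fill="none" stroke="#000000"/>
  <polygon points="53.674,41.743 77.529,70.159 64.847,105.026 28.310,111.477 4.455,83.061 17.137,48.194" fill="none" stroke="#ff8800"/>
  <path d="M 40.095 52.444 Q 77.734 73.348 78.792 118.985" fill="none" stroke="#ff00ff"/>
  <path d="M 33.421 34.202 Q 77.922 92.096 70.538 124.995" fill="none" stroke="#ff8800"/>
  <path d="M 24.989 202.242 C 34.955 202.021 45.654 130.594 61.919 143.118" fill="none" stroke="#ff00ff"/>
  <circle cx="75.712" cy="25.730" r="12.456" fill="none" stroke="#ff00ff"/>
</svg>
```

1 u = 1 mm; y_m = 215.776 − y.

[1] `<polyline>` open polyline, #000000→score S634 F2191: (17.308,80.706) → (30.947,209.445) → (46.543,80.362) → (52.954,51.916) → (60.453,174.873) → (64.216,171.409)

[2] `<polygon>` regular polygon, #ff8800→cut S876 F1169: (53.674,174.033) → (77.529,145.617) → (64.847,110.750) → (28.310,104.299) → (4.455,132.715) → (17.137,167.582) → (53.674,174.033) (closed)

[3] `<path>` quadratic bezier, #ff00ff→engrave S364 F3326: (40.095,163.332) → (51.625,155.677) → (61.123,146.648) → (68.589,136.245) → (74.022,124.468) → (77.423,111.316) → (78.792,96.791)

[4] `<path>` quadratic bezier, #ff8800→cut S876 F1169: (33.421,181.574) → (46.813,162.970) → (57.323,145.755) → (64.951,129.929) → (69.696,115.491) → (71.558,102.442) → (70.538,90.781)

[5] `<path>` cubic bezier, #ff00ff→engrave S364 F3326: (24.989,13.534) → (30.055,18.860) → (35.378,31.744) → (41.092,47.875) → (47.330,62.945) → (54.228,72.642) → (61.919,72.658)

[6] `<circle>` circle, #ff00ff→engrave S364 F3326: (88.168,190.046) → (86.499,196.274) → (81.940,200.833) → (75.712,202.502) → (69.484,200.833) → (64.925,196.274) → (63.256,190.046) → (64.925,183.818) → (69.484,179.259) → (75.712,177.590) → (81.940,179.259) → (86.499,183.818) → (88.168,190.046) (closed)

G21
G90
G0 X17.308 Y80.706
M4 S634
G1 X30.947 Y209.445 F2191
G1 X46.543 Y80.362
G1 X52.954 Y51.916
G1 X60.453 Y174.873
G1 X64.216 Y171.409
G0 X53.674 Y174.033
M4 S876
G1 X77.529 Y145.617 F1169
G1 X64.847 Y110.750
G1 X28.310 Y104.299
G1 X4.455 Y132.715
G1 X17.137 Y167.582
G1 X53.674 Y174.033
G0 X40.095 Y163.332
M4 S364
G1 X51.625 Y155.677 F3326
G1 X61.123 Y146.648
G1 X68.589 Y136.245
G1 X74.022 Y124.468
G1 X77.423 Y111.316
G1 X78.792 Y96.791
G0 X33.421 Y181.574
M4 S876
G1 X46.813 Y162.970 F1169
G1 X57.323 Y145.755
G1 X64.951 Y129.929
G1 X69.696 Y115.491
G1 X71.558 Y102.442
G1 X70.538 Y90.781
G0 X24.989 Y13.534
M4 S364
G1 X30.055 Y18.860 F3326
G1 X35.378 Y31.744
G1 X41.092 Y47.875
G1 X47.330 Y62.945
G1 X54.228 Y72.642
G1 X61.919 Y72.658
G0 X88.168 Y190.046
M4 S364
G1 X86.499 Y196.274 F3326
G1 X81.940 Y200.833
G1 X75.712 Y202.502
G1 X69.484 Y200.833
G1 X64.925 Y196.274
G1 X63.256 Y190.046
G1 X64.925 Y183.818
G1 X69.484 Y179.259
G1 X75.712 Y177.590
G1 X81.940 Y179.259
G1 X86.499 Y183.818
G1 X88.168 Y190.046
M5
G0 X0.000 Y0.000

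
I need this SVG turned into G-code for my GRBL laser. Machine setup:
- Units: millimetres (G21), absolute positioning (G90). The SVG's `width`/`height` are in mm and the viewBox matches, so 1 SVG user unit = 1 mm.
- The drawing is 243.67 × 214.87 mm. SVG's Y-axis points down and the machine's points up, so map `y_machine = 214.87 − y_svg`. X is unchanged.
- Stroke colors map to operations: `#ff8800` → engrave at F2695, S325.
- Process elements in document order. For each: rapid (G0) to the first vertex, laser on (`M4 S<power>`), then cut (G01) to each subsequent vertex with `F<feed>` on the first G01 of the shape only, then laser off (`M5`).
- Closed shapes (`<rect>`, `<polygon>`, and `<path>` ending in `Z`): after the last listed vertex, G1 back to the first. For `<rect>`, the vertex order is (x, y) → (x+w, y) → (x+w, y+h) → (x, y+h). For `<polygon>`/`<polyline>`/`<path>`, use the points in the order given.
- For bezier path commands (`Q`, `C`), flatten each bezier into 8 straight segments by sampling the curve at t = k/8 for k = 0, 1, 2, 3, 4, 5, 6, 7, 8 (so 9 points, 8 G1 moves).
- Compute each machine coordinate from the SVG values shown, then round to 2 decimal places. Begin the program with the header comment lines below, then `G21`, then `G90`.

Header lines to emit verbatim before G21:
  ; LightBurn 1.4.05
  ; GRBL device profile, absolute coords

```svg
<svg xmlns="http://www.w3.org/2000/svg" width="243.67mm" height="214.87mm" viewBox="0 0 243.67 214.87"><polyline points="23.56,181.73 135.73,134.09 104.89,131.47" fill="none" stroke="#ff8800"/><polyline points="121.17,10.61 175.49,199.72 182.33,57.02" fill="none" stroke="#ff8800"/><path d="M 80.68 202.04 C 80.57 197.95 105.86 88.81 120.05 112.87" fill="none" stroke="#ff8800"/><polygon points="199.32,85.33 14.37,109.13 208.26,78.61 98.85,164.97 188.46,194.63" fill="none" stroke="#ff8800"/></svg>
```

; LightBurn 1.4.05
; GRBL device profile, absolute coords
G21
G90
G0 X23.56 Y33.14
M4 S325
G01 X135.73 Y80.78 F2695
G01 X104.89 Y83.40
M5
G0 X121.17 Y204.26
M4 S325
G01 X175.49 Y15.15 F2695
G01 X182.33 Y157.85
M5
G0 X80.68 Y12.83
M4 S325
G01 X81.76 Y18.82 F2695
G01 X84.79 Y31.87
G01 X89.35 Y49.19
G01 X95.00 Y67.97
G01 X101.33 Y85.44
G01 X107.90 Y98.79
G01 X114.28 Y105.24
G01 X120.05 Y102.00
M5
G0 X199.32 Y129.54
M4 S325
G01 X14.37 Y105.74 F2695
G01 X208.26 Y136.26
G01 X98.85 Y49.90
G01 X188.46 Y20.24
G01 X199.32 Y129.54
M5

1 u = 1 mm; y_m = 214.87 − y.

[1] `<polyline>` open polyline, #ff8800→engrave S325 F2695: (23.56,33.14) → (135.73,80.78) → (104.89,83.40)

[2] `<polyline>` open polyline, #ff8800→engrave S325 F2695: (121.17,204.26) → (175.49,15.15) → (182.33,157.85)

[3] `<path>` cubic bezier, #ff8800→engrave S325 F2695: (80.68,12.83) → (81.76,18.82) → (84.79,31.87) → (89.35,49.19) → (95.00,67.97) → (101.33,85.44) → (107.90,98.79) → (114.28,105.24) → (120.05,102.00)

[4] `<polygon>` closed polygon, #ff8800→engrave S325 F2695: (199.32,129.54) → (14.37,105.74) → (208.26,136.26) → (98.85,49.90) → (188.46,20.24) → (199.32,129.54) (closed)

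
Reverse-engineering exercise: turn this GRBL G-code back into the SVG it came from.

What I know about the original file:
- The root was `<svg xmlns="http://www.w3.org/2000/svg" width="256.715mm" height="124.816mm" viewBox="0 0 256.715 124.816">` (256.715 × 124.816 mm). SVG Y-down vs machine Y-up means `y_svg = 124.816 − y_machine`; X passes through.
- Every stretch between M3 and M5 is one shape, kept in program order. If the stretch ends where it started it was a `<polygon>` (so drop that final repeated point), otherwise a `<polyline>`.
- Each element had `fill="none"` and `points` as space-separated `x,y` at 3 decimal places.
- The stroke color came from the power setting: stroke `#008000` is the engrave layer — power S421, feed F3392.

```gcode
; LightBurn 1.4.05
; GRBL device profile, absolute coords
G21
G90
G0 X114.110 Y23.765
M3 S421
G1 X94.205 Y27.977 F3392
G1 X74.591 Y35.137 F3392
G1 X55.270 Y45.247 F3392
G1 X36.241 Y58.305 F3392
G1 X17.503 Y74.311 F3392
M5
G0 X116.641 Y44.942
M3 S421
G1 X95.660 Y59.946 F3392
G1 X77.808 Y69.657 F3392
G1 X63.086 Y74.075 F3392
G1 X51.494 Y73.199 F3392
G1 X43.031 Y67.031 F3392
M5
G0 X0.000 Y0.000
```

Machine Y-up, SVG Y-down with viewBox height 124.816, so y_svg = 124.816 − y_machine; X carries over. Every run uses S421, so all elements get stroke `#008000` (engrave).

Run 1: The run is open, so emit a `<polyline>` with points (Y-flipped): 114.110,101.051 94.205,96.839 74.591,89.679 55.270,79.569 36.241,66.511 17.503,50.505.

Run 2: The run is open, so emit a `<polyline>` with points (Y-flipped): 116.641,79.874 95.660,64.870 77.808,55.159 63.086,50.741 51.494,51.617 43.031,57.785.

<svg xmlns="http://www.w3.org/2000/svg" width="256.715mm" height="124.816mm" viewBox="0 0 256.715 124.816">
  <polyline points="114.110,101.051 94.205,96.839 74.591,89.679 55.270,79.569 36.241,66.511 17.503,50.505" fill="none" stroke="#008000"/>
  <polyline points="116.641,79.874 95.660,64.870 77.808,55.159 63.086,50.741 51.494,51.617 43.031,57.785" fill="none" stroke="#008000"/>
</svg>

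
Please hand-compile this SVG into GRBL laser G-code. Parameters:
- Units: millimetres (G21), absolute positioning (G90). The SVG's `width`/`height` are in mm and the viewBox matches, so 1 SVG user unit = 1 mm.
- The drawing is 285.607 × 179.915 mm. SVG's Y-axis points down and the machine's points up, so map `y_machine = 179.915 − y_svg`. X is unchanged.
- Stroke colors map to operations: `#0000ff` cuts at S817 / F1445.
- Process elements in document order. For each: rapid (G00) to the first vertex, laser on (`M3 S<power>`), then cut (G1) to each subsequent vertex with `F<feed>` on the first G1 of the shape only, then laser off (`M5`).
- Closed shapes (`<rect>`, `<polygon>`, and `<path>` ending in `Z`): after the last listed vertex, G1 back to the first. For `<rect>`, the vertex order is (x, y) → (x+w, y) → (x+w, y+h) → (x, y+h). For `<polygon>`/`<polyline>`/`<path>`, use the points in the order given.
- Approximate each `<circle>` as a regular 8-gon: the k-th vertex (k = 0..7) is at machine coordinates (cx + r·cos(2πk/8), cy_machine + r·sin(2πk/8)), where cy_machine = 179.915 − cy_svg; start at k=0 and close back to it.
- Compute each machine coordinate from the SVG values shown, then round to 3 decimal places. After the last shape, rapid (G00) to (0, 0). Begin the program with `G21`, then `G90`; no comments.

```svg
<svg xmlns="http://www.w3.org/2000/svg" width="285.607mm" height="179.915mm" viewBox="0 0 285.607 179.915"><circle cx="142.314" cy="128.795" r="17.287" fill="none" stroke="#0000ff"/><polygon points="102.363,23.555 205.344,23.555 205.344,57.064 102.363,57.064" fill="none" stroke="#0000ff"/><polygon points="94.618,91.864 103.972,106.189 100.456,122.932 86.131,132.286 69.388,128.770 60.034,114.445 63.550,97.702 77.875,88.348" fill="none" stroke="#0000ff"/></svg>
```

Since the viewBox matches the mm dimensions, user units are millimetres directly. The only transform is the Y-flip y_m = 179.915 − y_svg.

Shape 1 is a circle drawn with `<circle>`. Its stroke #0000ff means cut at S817, F1445. After flipping Y the toolpath is (159.601,51.120) → (154.538,63.344) → (142.314,68.407) → (130.090,63.344) → (125.027,51.120) → (130.090,38.896) → (142.314,33.833) → (154.538,38.896) → (159.601,51.120), returning to the start.

Shape 2 is a rectangle drawn with `<polygon>`. Its stroke #0000ff means cut at S817, F1445. After flipping Y the toolpath is (102.363,156.360) → (205.344,156.360) → (205.344,122.851) → (102.363,122.851) → (102.363,156.360), returning to the start.

Shape 3 is a regular polygon drawn with `<polygon>`. Its stroke #0000ff means cut at S817, F1445. After flipping Y the toolpath is (94.618,88.051) → (103.972,73.726) → (100.456,56.983) → (86.131,47.629) → (69.388,51.145) → (60.034,65.470) → (63.550,82.213) → (77.875,91.567) → (94.618,88.051), returning to the start.

G21
G90
G00 X159.601 Y51.120
M3 S817
G1 X154.538 Y63.344 F1445
G1 X142.314 Y68.407
G1 X130.090 Y63.344
G1 X125.027 Y51.120
G1 X130.090 Y38.896
G1 X142.314 Y33.833
G1 X154.538 Y38.896
G1 X159.601 Y51.120
M5
G00 X102.363 Y156.360
M3 S817
G1 X205.344 Y156.360 F1445
G1 X205.344 Y122.851
G1 X102.363 Y122.851
G1 X102.363 Y156.360
M5
G00 X94.618 Y88.051
M3 S817
G1 X103.972 Y73.726 F1445
G1 X100.456 Y56.983
G1 X86.131 Y47.629
G1 X69.388 Y51.145
G1 X60.034 Y65.470
G1 X63.550 Y82.213
G1 X77.875 Y91.567
G1 X94.618 Y88.051
M5
G00 X0.000 Y0.000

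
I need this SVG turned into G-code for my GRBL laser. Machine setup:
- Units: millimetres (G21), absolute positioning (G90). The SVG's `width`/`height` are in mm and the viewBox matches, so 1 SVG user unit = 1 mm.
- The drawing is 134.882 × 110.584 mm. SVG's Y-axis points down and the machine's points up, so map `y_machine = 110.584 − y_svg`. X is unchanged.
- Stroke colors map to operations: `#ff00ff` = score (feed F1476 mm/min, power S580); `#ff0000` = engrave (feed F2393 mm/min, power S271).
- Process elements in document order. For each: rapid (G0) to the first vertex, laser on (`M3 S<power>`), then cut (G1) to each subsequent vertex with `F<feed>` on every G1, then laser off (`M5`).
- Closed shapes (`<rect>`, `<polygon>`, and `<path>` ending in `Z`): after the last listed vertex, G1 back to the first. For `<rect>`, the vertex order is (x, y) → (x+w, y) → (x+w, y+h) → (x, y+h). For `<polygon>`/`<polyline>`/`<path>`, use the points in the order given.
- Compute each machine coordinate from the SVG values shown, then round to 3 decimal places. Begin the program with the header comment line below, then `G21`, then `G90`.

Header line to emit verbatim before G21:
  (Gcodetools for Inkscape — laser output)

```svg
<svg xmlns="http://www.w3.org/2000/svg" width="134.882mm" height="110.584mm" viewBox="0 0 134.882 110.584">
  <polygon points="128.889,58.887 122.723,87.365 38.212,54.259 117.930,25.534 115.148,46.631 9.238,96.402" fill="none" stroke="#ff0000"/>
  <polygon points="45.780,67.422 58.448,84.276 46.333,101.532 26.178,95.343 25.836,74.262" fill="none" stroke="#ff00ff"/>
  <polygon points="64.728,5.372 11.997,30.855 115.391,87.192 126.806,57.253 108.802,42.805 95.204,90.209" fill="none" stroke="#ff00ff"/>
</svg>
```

viewBox `0 0 134.882 110.584` with mm width/height → 1 unit = 1 mm. Flip: y_m = 110.584 − y_svg.

**Shape 1** — `<polygon>` closed polygon, stroke `#ff0000` → engrave (S271, F2393). Machine vertices: (128.889,51.697) → (122.723,23.219) → (38.212,56.325) → (117.930,85.050) → (115.148,63.953) → (9.238,14.182) → (128.889,51.697). Closed: final G1 returns to the first vertex.

**Shape 2** — `<polygon>` regular polygon, stroke `#ff00ff` → score (S580, F1476). Machine vertices: (45.780,43.162) → (58.448,26.308) → (46.333,9.052) → (26.178,15.241) → (25.836,36.322) → (45.780,43.162). Closed: final G1 returns to the first vertex.

**Shape 3** — `<polygon>` closed polygon, stroke `#ff00ff` → score (S580, F1476). Machine vertices: (64.728,105.212) → (11.997,79.729) → (115.391,23.392) → (126.806,53.331) → (108.802,67.779) → (95.204,20.375) → (64.728,105.212). Closed: final G1 returns to the first vertex.

(Gcodetools for Inkscape — laser output)
G21
G90
G0 X128.889 Y51.697
M3 S271
G1 X122.723 Y23.219 F2393
G1 X38.212 Y56.325 F2393
G1 X117.930 Y85.050 F2393
G1 X115.148 Y63.953 F2393
G1 X9.238 Y14.182 F2393
G1 X128.889 Y51.697 F2393
M5
G0 X45.780 Y43.162
M3 S580
G1 X58.448 Y26.308 F1476
G1 X46.333 Y9.052 F1476
G1 X26.178 Y15.241 F1476
G1 X25.836 Y36.322 F1476
G1 X45.780 Y43.162 F1476
M5
G0 X64.728 Y105.212
M3 S580
G1 X11.997 Y79.729 F1476
G1 X115.391 Y23.392 F1476
G1 X126.806 Y53.331 F1476
G1 X108.802 Y67.779 F1476
G1 X95.204 Y20.375 F1476
G1 X64.728 Y105.212 F1476
M5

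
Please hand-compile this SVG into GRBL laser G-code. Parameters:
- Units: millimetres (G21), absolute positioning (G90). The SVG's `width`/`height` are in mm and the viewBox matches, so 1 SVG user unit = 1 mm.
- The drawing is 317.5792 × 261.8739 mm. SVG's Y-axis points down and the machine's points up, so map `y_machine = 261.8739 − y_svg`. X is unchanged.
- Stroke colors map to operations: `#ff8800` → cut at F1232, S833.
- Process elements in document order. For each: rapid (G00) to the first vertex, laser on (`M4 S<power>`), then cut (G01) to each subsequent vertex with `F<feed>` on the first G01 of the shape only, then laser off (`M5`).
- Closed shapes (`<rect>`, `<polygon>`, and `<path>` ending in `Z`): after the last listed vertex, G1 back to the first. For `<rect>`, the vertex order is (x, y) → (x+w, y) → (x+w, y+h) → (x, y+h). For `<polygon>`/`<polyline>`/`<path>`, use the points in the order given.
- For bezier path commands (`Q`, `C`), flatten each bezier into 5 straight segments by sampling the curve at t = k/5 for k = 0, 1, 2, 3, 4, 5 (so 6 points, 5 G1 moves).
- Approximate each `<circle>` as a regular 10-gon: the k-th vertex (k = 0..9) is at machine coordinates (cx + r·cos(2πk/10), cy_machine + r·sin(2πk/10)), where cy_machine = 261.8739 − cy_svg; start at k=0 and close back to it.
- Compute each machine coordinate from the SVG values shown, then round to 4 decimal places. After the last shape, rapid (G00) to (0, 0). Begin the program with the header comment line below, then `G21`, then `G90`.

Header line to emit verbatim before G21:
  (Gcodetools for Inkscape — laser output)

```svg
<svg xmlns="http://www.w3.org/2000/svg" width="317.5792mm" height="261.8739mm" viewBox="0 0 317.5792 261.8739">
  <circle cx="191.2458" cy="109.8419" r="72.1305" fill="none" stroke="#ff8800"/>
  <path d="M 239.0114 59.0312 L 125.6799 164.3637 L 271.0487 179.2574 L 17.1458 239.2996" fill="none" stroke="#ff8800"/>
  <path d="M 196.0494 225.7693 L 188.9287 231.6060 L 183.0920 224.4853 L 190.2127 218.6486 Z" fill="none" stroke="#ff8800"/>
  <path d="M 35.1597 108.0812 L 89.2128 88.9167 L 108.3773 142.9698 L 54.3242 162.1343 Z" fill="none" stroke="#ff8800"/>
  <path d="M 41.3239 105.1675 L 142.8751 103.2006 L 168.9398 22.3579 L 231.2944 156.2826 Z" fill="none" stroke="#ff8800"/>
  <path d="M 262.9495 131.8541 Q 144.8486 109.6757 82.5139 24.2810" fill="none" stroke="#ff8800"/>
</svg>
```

(Gcodetools for Inkscape — laser output)
G21
G90
G00 X263.3763 Y152.0320
M4 S833
G01 X249.6006 Y194.4292 F1232
G01 X213.5354 Y220.6322
G01 X168.9562 Y220.6322
G01 X132.8910 Y194.4292
G01 X119.1153 Y152.0320
G01 X132.8910 Y109.6348
G01 X168.9562 Y83.4318
G01 X213.5354 Y83.4318
G01 X249.6006 Y109.6348
G01 X263.3763 Y152.0320
M5
G00 X239.0114 Y202.8427
M4 S833
G01 X125.6799 Y97.5102 F1232
G01 X271.0487 Y82.6165
G01 X17.1458 Y22.5743
M5
G00 X196.0494 Y36.1046
M4 S833
G01 X188.9287 Y30.2679 F1232
G01 X183.0920 Y37.3886
G01 X190.2127 Y43.2253
G01 X196.0494 Y36.1046
M5
G00 X35.1597 Y153.7927
M4 S833
G01 X89.2128 Y172.9572 F1232
G01 X108.3773 Y118.9041
G01 X54.3242 Y99.7396
G01 X35.1597 Y153.7927
M5
G00 X41.3239 Y156.7064
M4 S833
G01 X142.8751 Y158.6733 F1232
G01 X168.9398 Y239.5160
G01 X231.2944 Y105.5913
G01 X41.3239 Y156.7064
M5
G00 X262.9495 Y130.0198
M4 S833
G01 X217.9398 Y141.4198 F1232
G01 X177.3914 Y157.8771
G01 X141.3043 Y179.3917
G01 X109.6784 Y205.9637
G01 X82.5139 Y237.5929
M5
G00 X0.0000 Y0.0000

Since the viewBox matches the mm dimensions, user units are millimetres directly. The only transform is the Y-flip y_m = 261.8739 − y_svg.

Shape 1 is a circle drawn with `<circle>`. Its stroke #ff8800 means cut at S833, F1232. After flipping Y the toolpath is (263.3763,152.0320) → (249.6006,194.4292) → (213.5354,220.6322) → (168.9562,220.6322) → (132.8910,194.4292) → (119.1153,152.0320) → (132.8910,109.6348) → (168.9562,83.4318) → (213.5354,83.4318) → (249.6006,109.6348) → (263.3763,152.0320), returning to the start.

Shape 2 is a open polyline drawn with `<path>`. Its stroke #ff8800 means cut at S833, F1232. After flipping Y the toolpath is (239.0114,202.8427) → (125.6799,97.5102) → (271.0487,82.6165) → (17.1458,22.5743).

Shape 3 is a regular polygon drawn with `<path>`. Its stroke #ff8800 means cut at S833, F1232. After flipping Y the toolpath is (196.0494,36.1046) → (188.9287,30.2679) → (183.0920,37.3886) → (190.2127,43.2253) → (196.0494,36.1046), returning to the start.

Shape 4 is a regular polygon drawn with `<path>`. Its stroke #ff8800 means cut at S833, F1232. After flipping Y the toolpath is (35.1597,153.7927) → (89.2128,172.9572) → (108.3773,118.9041) → (54.3242,99.7396) → (35.1597,153.7927), returning to the start.

Shape 5 is a closed polygon drawn with `<path>`. Its stroke #ff8800 means cut at S833, F1232. After flipping Y the toolpath is (41.3239,156.7064) → (142.8751,158.6733) → (168.9398,239.5160) → (231.2944,105.5913) → (41.3239,156.7064), returning to the start.

Shape 6 is a quadratic bezier drawn with `<path>`. Its stroke #ff8800 means cut at S833, F1232. After flipping Y the toolpath is (262.9495,130.0198) → (217.9398,141.4198) → (177.3914,157.8771) → (141.3043,179.3917) → (109.6784,205.9637) → (82.5139,237.5929).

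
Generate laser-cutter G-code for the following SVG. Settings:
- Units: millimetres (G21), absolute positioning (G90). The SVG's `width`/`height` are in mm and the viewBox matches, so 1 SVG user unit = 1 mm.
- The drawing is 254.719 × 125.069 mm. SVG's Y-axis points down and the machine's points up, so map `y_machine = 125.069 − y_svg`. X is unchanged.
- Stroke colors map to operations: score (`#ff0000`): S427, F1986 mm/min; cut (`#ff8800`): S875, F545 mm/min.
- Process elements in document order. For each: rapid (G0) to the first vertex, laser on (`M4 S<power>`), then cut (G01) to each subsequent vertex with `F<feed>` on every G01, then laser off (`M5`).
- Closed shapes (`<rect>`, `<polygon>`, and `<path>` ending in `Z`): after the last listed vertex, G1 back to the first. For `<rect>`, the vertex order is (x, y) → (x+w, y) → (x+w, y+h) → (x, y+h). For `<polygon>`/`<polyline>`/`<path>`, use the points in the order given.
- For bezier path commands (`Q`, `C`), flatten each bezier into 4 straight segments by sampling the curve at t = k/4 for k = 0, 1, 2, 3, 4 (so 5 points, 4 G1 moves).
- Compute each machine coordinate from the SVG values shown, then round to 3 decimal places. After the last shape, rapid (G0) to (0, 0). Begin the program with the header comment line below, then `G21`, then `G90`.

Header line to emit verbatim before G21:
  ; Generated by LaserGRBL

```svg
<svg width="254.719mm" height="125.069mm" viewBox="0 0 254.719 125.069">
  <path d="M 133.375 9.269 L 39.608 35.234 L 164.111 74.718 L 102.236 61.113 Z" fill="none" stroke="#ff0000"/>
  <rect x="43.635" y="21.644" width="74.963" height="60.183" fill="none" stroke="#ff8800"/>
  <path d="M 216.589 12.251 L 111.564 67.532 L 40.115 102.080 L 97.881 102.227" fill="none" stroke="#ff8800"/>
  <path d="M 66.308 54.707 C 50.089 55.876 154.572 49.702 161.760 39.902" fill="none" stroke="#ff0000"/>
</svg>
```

; Generated by LaserGRBL
G21
G90
G0 X133.375 Y115.800
M4 S427
G01 X39.608 Y89.835 F1986
G01 X164.111 Y50.351 F1986
G01 X102.236 Y63.956 F1986
G01 X133.375 Y115.800 F1986
M5
G0 X43.635 Y103.425
M4 S875
G01 X118.598 Y103.425 F545
G01 X118.598 Y43.242 F545
G01 X43.635 Y43.242 F545
G01 X43.635 Y103.425 F545
M5
G0 X216.589 Y112.818
M4 S875
G01 X111.564 Y57.537 F545
G01 X40.115 Y22.989 F545
G01 X97.881 Y22.842 F545
M5
G0 X66.308 Y70.362
M4 S427
G01 X73.369 Y70.804 F1986
G01 X105.256 Y73.651 F1986
G01 X141.532 Y78.555 F1986
G01 X161.760 Y85.167 F1986
M5
G0 X0.000 Y0.000

Since the viewBox matches the mm dimensions, user units are millimetres directly. The only transform is the Y-flip y_m = 125.069 − y_svg.

Shape 1 is a closed polygon drawn with `<path>`. Its stroke #ff0000 means score at S427, F1986. After flipping Y the toolpath is (133.375,115.800) → (39.608,89.835) → (164.111,50.351) → (102.236,63.956) → (133.375,115.800), returning to the start.

Shape 2 is a rectangle drawn with `<rect>`. Its stroke #ff8800 means cut at S875, F545. After flipping Y the toolpath is (43.635,103.425) → (118.598,103.425) → (118.598,43.242) → (43.635,43.242) → (43.635,103.425), returning to the start.

Shape 3 is a open polyline drawn with `<path>`. Its stroke #ff8800 means cut at S875, F545. After flipping Y the toolpath is (216.589,112.818) → (111.564,57.537) → (40.115,22.989) → (97.881,22.842).

Shape 4 is a cubic bezier drawn with `<path>`. Its stroke #ff0000 means score at S427, F1986. After flipping Y the toolpath is (66.308,70.362) → (73.369,70.804) → (105.256,73.651) → (141.532,78.555) → (161.760,85.167).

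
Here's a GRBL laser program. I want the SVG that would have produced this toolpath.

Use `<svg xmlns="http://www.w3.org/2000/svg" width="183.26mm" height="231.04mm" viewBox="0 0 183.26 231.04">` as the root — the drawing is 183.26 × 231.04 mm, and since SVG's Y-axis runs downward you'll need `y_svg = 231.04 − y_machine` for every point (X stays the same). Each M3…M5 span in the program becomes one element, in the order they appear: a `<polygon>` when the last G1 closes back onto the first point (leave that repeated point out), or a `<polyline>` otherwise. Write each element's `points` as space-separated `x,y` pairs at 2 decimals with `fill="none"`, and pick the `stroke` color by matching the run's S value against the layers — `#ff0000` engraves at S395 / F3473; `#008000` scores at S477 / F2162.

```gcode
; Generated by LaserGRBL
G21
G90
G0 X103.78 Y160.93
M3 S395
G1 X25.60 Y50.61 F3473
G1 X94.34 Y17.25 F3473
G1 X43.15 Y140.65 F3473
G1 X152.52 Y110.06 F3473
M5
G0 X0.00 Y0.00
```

Each laser-on run becomes one SVG element. Flip Y back into SVG space with y_svg = 231.04 − y_machine. Every run uses S395, so all elements get stroke `#ff0000` (engrave).

Run 1: The run is open, so emit a `<polyline>` with points (Y-flipped): 103.78,70.11 25.60,180.43 94.34,213.79 43.15,90.39 152.52,120.98.

<svg xmlns="http://www.w3.org/2000/svg" width="183.26mm" height="231.04mm" viewBox="0 0 183.26 231.04">
  <polyline points="103.78,70.11 25.60,180.43 94.34,213.79 43.15,90.39 152.52,120.98" fill="none" stroke="#ff0000"/>
</svg>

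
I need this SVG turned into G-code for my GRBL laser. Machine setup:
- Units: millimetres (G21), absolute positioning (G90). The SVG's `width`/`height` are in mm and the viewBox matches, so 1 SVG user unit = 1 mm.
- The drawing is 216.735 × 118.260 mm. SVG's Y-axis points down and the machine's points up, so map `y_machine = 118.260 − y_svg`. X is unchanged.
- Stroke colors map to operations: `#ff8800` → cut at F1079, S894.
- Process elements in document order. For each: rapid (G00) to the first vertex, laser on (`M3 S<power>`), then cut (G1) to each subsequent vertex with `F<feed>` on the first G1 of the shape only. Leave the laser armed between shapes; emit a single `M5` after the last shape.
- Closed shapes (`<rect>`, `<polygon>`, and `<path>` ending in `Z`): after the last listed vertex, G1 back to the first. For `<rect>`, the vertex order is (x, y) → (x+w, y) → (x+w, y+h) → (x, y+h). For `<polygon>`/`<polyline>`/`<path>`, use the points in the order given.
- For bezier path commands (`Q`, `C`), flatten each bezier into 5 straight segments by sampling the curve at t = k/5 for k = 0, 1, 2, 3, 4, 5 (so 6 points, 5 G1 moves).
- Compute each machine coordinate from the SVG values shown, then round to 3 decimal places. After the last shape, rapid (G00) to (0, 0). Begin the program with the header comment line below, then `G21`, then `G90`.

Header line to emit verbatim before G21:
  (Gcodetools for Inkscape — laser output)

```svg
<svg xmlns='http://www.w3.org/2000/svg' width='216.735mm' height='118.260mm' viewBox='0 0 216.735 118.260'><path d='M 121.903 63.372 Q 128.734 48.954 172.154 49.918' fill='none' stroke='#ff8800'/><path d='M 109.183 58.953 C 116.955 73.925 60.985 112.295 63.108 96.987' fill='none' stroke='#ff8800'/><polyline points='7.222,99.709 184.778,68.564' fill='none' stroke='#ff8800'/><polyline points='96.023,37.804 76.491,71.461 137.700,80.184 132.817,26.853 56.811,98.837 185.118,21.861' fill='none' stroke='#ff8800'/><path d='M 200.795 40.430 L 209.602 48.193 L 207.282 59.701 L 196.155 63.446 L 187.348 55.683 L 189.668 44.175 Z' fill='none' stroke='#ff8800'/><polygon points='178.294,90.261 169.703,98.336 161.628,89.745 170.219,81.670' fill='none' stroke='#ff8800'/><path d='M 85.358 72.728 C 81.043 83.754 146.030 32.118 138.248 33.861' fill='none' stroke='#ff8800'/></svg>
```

(Gcodetools for Inkscape — laser output)
G21
G90
G00 X121.903 Y54.888
M3 S894
G1 X126.099 Y60.040 F1079
G1 X133.222 Y63.961
G1 X143.272 Y66.652
G1 X156.250 Y68.112
G1 X172.154 Y68.342
G00 X109.183 Y59.307
M3 S894
G1 X107.172 Y48.133 F1079
G1 X95.711 Y35.042
G1 X80.648 Y23.736
G1 X67.831 Y17.913
G1 X63.108 Y21.273
G00 X7.222 Y18.551
M3 S894
G1 X184.778 Y49.696 F1079
G00 X96.023 Y80.456
M3 S894
G1 X76.491 Y46.799 F1079
G1 X137.700 Y38.076
G1 X132.817 Y91.407
G1 X56.811 Y19.423
G1 X185.118 Y96.399
G00 X200.795 Y77.830
M3 S894
G1 X209.602 Y70.067 F1079
G1 X207.282 Y58.559
G1 X196.155 Y54.814
G1 X187.348 Y62.577
G1 X189.668 Y74.085
G1 X200.795 Y77.830
G00 X178.294 Y27.999
M3 S894
G1 X169.703 Y19.924 F1079
G1 X161.628 Y28.515
G1 X170.219 Y36.590
G1 X178.294 Y27.999
G00 X85.358 Y45.532
M3 S894
G1 X89.949 Y45.508 F1079
G1 X104.352 Y54.952
G1 X121.750 Y68.295
G1 X135.321 Y79.968
G1 X138.248 Y84.399
M5
G00 X0.000 Y0.000

1 u = 1 mm; y_m = 118.260 − y.

[1] `<path>` quadratic bezier, #ff8800→cut S894 F1079: (121.903,54.888) → (126.099,60.040) → (133.222,63.961) → (143.272,66.652) → (156.250,68.112) → (172.154,68.342)

[2] `<path>` cubic bezier, #ff8800→cut S894 F1079: (109.183,59.307) → (107.172,48.133) → (95.711,35.042) → (80.648,23.736) → (67.831,17.913) → (63.108,21.273)

[3] `<polyline>` line segment, #ff8800→cut S894 F1079: (7.222,18.551) → (184.778,49.696)

[4] `<polyline>` open polyline, #ff8800→cut S894 F1079: (96.023,80.456) → (76.491,46.799) → (137.700,38.076) → (132.817,91.407) → (56.811,19.423) → (185.118,96.399)

[5] `<path>` regular polygon, #ff8800→cut S894 F1079: (200.795,77.830) → (209.602,70.067) → (207.282,58.559) → (196.155,54.814) → (187.348,62.577) → (189.668,74.085) → (200.795,77.830) (closed)

[6] `<polygon>` regular polygon, #ff8800→cut S894 F1079: (178.294,27.999) → (169.703,19.924) → (161.628,28.515) → (170.219,36.590) → (178.294,27.999) (closed)

[7] `<path>` cubic bezier, #ff8800→cut S894 F1079: (85.358,45.532) → (89.949,45.508) → (104.352,54.952) → (121.750,68.295) → (135.321,79.968) → (138.248,84.399)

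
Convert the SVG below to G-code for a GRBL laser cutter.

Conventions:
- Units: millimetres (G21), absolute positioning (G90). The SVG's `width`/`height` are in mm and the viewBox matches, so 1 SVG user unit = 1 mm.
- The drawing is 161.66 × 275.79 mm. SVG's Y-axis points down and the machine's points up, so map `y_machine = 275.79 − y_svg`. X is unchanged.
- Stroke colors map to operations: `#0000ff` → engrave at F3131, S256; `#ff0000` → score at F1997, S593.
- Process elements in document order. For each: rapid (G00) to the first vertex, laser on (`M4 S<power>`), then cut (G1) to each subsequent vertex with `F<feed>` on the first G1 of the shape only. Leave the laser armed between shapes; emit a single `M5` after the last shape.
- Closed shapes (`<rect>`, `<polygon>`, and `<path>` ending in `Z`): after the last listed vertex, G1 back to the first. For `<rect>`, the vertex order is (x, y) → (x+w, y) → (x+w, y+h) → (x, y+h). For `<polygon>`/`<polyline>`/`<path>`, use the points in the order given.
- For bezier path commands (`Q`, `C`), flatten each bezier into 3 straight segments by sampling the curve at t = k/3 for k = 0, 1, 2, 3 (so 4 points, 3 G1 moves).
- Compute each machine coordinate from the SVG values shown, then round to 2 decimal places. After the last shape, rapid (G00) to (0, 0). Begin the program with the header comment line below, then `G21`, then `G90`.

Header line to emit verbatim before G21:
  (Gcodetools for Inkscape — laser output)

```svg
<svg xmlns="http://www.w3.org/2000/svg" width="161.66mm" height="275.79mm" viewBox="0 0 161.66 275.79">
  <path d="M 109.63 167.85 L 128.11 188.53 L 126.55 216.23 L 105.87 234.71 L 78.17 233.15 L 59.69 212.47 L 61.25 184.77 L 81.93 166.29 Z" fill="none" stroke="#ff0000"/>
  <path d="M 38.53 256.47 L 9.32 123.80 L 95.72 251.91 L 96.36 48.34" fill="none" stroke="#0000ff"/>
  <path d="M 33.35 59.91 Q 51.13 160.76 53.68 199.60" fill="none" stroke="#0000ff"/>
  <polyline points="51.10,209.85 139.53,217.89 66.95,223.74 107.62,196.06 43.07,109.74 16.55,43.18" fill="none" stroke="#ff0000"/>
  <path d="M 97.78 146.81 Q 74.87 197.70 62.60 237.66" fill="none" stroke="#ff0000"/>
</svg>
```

1 u = 1 mm; y_m = 275.79 − y.

[1] `<path>` regular polygon, #ff0000→score S593 F1997: (109.63,107.94) → (128.11,87.26) → (126.55,59.56) → (105.87,41.08) → (78.17,42.64) → (59.69,63.32) → (61.25,91.02) → (81.93,109.50) → (109.63,107.94) (closed)

[2] `<path>` open polyline, #0000ff→engrave S256 F3131: (38.53,19.32) → (9.32,151.99) → (95.72,23.88) → (96.36,227.45)

[3] `<path>` quadratic bezier, #0000ff→engrave S256 F3131: (33.35,215.88) → (43.51,155.54) → (50.29,108.97) → (53.68,76.19)

[4] `<polyline>` open polyline, #ff0000→score S593 F1997: (51.10,65.94) → (139.53,57.90) → (66.95,52.05) → (107.62,79.73) → (43.07,166.05) → (16.55,232.61)

[5] `<path>` quadratic bezier, #ff0000→score S593 F1997: (97.78,128.98) → (83.69,96.27) → (71.96,65.98) → (62.60,38.13)

(Gcodetools for Inkscape — laser output)
G21
G90
G00 X109.63 Y107.94
M4 S593
G1 X128.11 Y87.26 F1997
G1 X126.55 Y59.56
G1 X105.87 Y41.08
G1 X78.17 Y42.64
G1 X59.69 Y63.32
G1 X61.25 Y91.02
G1 X81.93 Y109.50
G1 X109.63 Y107.94
G00 X38.53 Y19.32
M4 S256
G1 X9.32 Y151.99 F3131
G1 X95.72 Y23.88
G1 X96.36 Y227.45
G00 X33.35 Y215.88
M4 S256
G1 X43.51 Y155.54 F3131
G1 X50.29 Y108.97
G1 X53.68 Y76.19
G00 X51.10 Y65.94
M4 S593
G1 X139.53 Y57.90 F1997
G1 X66.95 Y52.05
G1 X107.62 Y79.73
G1 X43.07 Y166.05
G1 X16.55 Y232.61
G00 X97.78 Y128.98
M4 S593
G1 X83.69 Y96.27 F1997
G1 X71.96 Y65.98
G1 X62.60 Y38.13
M5
G00 X0.00 Y0.00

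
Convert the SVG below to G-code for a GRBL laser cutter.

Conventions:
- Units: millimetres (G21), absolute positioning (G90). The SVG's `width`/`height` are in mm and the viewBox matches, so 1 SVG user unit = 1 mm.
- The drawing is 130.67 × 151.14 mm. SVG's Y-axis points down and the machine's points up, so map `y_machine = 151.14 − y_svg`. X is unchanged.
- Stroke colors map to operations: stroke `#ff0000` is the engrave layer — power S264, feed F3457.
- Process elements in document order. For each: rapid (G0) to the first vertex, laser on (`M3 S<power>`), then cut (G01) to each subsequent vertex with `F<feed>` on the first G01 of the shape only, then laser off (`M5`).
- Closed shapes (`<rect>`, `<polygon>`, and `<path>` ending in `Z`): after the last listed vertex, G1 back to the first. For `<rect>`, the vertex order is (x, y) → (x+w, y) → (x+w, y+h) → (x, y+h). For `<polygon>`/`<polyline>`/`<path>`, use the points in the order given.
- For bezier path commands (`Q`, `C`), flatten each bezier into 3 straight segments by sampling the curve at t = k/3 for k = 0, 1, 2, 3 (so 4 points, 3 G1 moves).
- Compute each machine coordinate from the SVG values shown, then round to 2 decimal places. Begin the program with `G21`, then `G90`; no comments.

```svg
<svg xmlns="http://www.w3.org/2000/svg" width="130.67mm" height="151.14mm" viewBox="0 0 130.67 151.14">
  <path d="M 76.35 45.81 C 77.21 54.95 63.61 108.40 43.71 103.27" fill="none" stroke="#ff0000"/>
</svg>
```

Since the viewBox matches the mm dimensions, user units are millimetres directly. The only transform is the Y-flip y_m = 151.14 − y_svg.

Shape 1 is a cubic bezier drawn with `<path>`. Its stroke #ff0000 means engrave at S264, F3457. After flipping Y the toolpath is (76.35,105.33) → (72.69,85.23) → (61.21,58.46) → (43.71,47.87).

G21
G90
G0 X76.35 Y105.33
M3 S264
G01 X72.69 Y85.23 F3457
G01 X61.21 Y58.46
G01 X43.71 Y47.87
M5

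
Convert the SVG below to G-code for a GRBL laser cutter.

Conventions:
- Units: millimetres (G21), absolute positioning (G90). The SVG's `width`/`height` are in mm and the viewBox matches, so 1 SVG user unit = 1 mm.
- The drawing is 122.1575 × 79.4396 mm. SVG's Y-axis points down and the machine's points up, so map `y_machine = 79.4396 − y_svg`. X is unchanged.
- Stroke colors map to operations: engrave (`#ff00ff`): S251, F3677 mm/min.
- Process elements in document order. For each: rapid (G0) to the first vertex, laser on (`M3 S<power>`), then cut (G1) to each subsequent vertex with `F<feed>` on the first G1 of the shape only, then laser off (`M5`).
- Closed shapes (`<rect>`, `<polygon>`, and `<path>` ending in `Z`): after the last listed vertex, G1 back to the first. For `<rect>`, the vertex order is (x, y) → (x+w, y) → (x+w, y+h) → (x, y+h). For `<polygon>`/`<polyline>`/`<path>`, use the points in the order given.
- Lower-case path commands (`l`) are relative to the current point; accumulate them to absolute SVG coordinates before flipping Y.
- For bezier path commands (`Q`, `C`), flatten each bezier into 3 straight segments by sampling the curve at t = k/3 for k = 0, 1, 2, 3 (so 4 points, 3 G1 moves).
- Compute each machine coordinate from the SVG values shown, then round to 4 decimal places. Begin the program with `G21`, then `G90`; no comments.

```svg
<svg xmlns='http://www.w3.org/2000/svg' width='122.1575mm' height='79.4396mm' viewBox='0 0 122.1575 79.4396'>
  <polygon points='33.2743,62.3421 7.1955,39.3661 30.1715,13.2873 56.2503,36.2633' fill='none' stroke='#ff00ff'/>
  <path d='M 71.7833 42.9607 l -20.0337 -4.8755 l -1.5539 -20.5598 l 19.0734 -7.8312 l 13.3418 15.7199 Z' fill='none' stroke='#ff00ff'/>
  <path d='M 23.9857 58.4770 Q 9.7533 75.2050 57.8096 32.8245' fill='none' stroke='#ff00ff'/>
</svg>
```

Since the viewBox matches the mm dimensions, user units are millimetres directly. The only transform is the Y-flip y_m = 79.4396 − y_svg.

Shape 1 is a regular polygon drawn with `<polygon>`. Its stroke #ff00ff means engrave at S251, F3677. After flipping Y the toolpath is (33.2743,17.0975) → (7.1955,40.0735) → (30.1715,66.1523) → (56.2503,43.1763) → (33.2743,17.0975), returning to the start.

Shape 2 is a regular polygon drawn with `<path>`. Its stroke #ff00ff means engrave at S251, F3677. After flipping Y the toolpath is (71.7833,36.4789) → (51.7496,41.3544) → (50.1957,61.9142) → (69.2691,69.7454) → (82.6109,54.0255) → (71.7833,36.4789), returning to the start.

Shape 3 is a quadratic bezier drawn with `<path>`. Its stroke #ff00ff means engrave at S251, F3677. After flipping Y the toolpath is (23.9857,20.9626) → (21.4184,16.3782) → (32.6930,24.9290) → (57.8096,46.6151).

G21
G90
G0 X33.2743 Y17.0975
M3 S251
G1 X7.1955 Y40.0735 F3677
G1 X30.1715 Y66.1523
G1 X56.2503 Y43.1763
G1 X33.2743 Y17.0975
M5
G0 X71.7833 Y36.4789
M3 S251
G1 X51.7496 Y41.3544 F3677
G1 X50.1957 Y61.9142
G1 X69.2691 Y69.7454
G1 X82.6109 Y54.0255
G1 X71.7833 Y36.4789
M5
G0 X23.9857 Y20.9626
M3 S251
G1 X21.4184 Y16.3782 F3677
G1 X32.6930 Y24.9290
G1 X57.8096 Y46.6151
M5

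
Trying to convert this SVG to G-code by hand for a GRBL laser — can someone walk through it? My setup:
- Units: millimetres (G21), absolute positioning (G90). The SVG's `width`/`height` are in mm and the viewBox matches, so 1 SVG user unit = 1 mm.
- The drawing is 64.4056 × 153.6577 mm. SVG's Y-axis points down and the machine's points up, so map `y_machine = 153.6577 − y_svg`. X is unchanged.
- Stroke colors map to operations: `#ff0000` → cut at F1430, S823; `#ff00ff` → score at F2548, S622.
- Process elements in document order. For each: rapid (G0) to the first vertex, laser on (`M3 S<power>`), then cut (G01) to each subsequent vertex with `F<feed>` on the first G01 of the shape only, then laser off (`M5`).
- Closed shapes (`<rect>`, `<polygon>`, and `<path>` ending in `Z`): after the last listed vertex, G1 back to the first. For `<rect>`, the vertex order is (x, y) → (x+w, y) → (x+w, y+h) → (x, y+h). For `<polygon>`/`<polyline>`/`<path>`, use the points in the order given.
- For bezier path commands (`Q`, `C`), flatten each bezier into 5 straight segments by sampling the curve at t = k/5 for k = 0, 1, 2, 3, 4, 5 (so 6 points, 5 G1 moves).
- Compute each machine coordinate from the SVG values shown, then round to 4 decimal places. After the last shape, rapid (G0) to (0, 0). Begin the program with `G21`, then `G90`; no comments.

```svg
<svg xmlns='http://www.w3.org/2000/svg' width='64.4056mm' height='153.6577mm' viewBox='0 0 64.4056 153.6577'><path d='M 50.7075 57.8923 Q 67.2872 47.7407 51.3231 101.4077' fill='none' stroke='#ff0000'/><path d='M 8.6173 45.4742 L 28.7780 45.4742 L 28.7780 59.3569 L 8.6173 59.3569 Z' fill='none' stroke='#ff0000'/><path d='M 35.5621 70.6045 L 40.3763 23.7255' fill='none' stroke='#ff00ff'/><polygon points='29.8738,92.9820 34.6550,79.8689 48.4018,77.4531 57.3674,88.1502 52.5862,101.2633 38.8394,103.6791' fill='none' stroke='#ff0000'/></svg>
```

Since the viewBox matches the mm dimensions, user units are millimetres directly. The only transform is the Y-flip y_m = 153.6577 − y_svg.

Shape 1 is a quadratic bezier drawn with `<path>`. Its stroke #ff0000 means cut at S823, F1430. After flipping Y the toolpath is (50.7075,95.7654) → (56.0376,97.2733) → (58.7643,93.6757) → (58.8874,84.9726) → (56.4070,71.1641) → (51.3231,52.2500).

Shape 2 is a rectangle drawn with `<path>`. Its stroke #ff0000 means cut at S823, F1430. After flipping Y the toolpath is (8.6173,108.1835) → (28.7780,108.1835) → (28.7780,94.3008) → (8.6173,94.3008) → (8.6173,108.1835), returning to the start.

Shape 3 is a line segment drawn with `<path>`. Its stroke #ff00ff means score at S622, F2548. After flipping Y the toolpath is (35.5621,83.0532) → (40.3763,129.9322).

Shape 4 is a regular polygon drawn with `<polygon>`. Its stroke #ff0000 means cut at S823, F1430. After flipping Y the toolpath is (29.8738,60.6757) → (34.6550,73.7888) → (48.4018,76.2046) → (57.3674,65.5075) → (52.5862,52.3944) → (38.8394,49.9786) → (29.8738,60.6757), returning to the start.

G21
G90
G0 X50.7075 Y95.7654
M3 S823
G01 X56.0376 Y97.2733 F1430
G01 X58.7643 Y93.6757
G01 X58.8874 Y84.9726
G01 X56.4070 Y71.1641
G01 X51.3231 Y52.2500
M5
G0 X8.6173 Y108.1835
M3 S823
G01 X28.7780 Y108.1835 F1430
G01 X28.7780 Y94.3008
G01 X8.6173 Y94.3008
G01 X8.6173 Y108.1835
M5
G0 X35.5621 Y83.0532
M3 S622
G01 X40.3763 Y129.9322 F2548
M5
G0 X29.8738 Y60.6757
M3 S823
G01 X34.6550 Y73.7888 F1430
G01 X48.4018 Y76.2046
G01 X57.3674 Y65.5075
G01 X52.5862 Y52.3944
G01 X38.8394 Y49.9786
G01 X29.8738 Y60.6757
M5
G0 X0.0000 Y0.0000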